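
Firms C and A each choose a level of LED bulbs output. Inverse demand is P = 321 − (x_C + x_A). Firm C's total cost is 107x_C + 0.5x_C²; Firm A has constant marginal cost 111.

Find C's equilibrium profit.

2851.44

Firm C's profit: π = x_C(321 − (x_C + x_A)) − 107x_C − 0.5x_C².
∂π/∂x_C = 214 − 3x_C − x_A = 0, so x_C = 214/3 − (1/3)x_A.
For A: ∂π/∂x_A = 210 − 2x_A − x_C = 0 ⇒ x_A = 105 − 0.5x_C.
Substituting the second reaction function into the first: x_C = 214/3 − (1/3)(105 − 0.5x_C), which gives (5/6)x_C = 109/3 ⇒ x_C = 43.6.
Then x_A = 105 − 0.5·43.6 = 83.2.
Price P = 321 − 126.8 = 194.2.
C's profit: (194.2 − 107)·43.6 − 0.5(43.6)² = 2851.44.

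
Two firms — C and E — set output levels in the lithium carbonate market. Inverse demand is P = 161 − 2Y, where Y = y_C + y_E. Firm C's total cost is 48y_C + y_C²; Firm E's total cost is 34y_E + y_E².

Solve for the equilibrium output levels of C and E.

13.25, 16.75

Firm C's profit: π = y_C(161 − 2(y_C + y_E)) − 48y_C − y_C².
∂π/∂y_C = 113 − 6y_C − 2y_E = 0, so y_C = 113/6 − (1/3)y_E.
By the same steps for E: y_E = 127/6 − (1/3)y_C.
Solving the two reaction functions simultaneously: (1 − (−1/3)(−1/3))y_C = 113/6 − (1/3)·(127/6), so (8/9)y_C = 106/9 and y_C = 13.25.
Then y_E = 127/6 − (1/3)·13.25 = 16.75.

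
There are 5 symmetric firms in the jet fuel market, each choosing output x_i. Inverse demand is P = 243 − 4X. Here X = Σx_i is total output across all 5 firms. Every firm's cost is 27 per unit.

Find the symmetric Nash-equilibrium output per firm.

A representative firm's profit is π_i = x_i(243 − 4X) − 27x_i, with X = x_i + Σ_{j≠i} x_j.
First-order condition: 216 − 8x_i − 4Σ_{j≠i} x_j = 0.
With identical firms, set every x_j = x: then 216 − 8x − 16x = 0, i.e. x = 216/24 = 9.

9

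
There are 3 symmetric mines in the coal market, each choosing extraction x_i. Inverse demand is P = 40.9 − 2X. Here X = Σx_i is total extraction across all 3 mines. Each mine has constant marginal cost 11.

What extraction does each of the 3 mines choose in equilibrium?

3.7375

A representative mine's profit is π_i = x_i(40.9 − 2X) − 11x_i, with X = x_i + Σ_{j≠i} x_j.
First-order condition: 29.9 − 4x_i − 2Σ_{j≠i} x_j = 0.
In a symmetric equilibrium every mine chooses the same x, so Σ_{j≠i} x_j = 2x. The condition becomes 29.9 − 8x = 0, giving x = 29.9/8 = 3.7375.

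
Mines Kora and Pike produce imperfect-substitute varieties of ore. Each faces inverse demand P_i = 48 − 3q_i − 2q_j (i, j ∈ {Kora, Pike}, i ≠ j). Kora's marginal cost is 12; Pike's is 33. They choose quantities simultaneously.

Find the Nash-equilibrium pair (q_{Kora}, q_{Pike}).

5.8125, 0.5625

Mine Kora's profit: π = q_{Kora}(48 − 3q_{Kora} − 2q_{Pike}) − 12q_{Kora}.
∂π/∂q_{Kora} = 36 − 6q_{Kora} − 2q_{Pike} = 0 ⇒ q_{Kora} = 6 − (1/3)q_{Pike}.
Similarly q_{Pike} = 2.5 − (1/3)q_{Kora}.
Substituting the second reaction function into the first: q_{Kora} = 6 − (1/3)(2.5 − (1/3)q_{Kora}), which gives (8/9)q_{Kora} = 31/6 ⇒ q_{Kora} = 5.8125.
Then q_{Pike} = 2.5 − (1/3)·5.8125 = 0.5625.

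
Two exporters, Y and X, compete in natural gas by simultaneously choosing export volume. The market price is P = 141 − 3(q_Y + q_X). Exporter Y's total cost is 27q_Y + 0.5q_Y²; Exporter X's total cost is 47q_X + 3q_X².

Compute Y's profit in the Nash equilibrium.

733.8464

Exporter Y's profit: π = q_Y(141 − 3(q_Y + q_X)) − 27q_Y − 0.5q_Y².
∂π/∂q_Y = 114 − 7q_Y − 3q_X = 0, so q_Y = 114/7 − (3/7)q_X.
For X: ∂π/∂q_X = 94 − 12q_X − 3q_Y = 0 ⇒ q_X = 47/6 − 0.25q_Y.
Plugging q_X into Y's best response: q_Y = 114/7 − (3/7)(47/6 − 0.25q_Y) ⇒ (25/28)q_Y = 181/14, so q_Y = 14.48.
Then q_X = 47/6 − 0.25·14.48 = 316/75.
Price P = 141 − 3·(1402/75) = 84.92.
Y's profit: (84.92 − 27)·14.48 − 0.5(14.48)² = 733.8464.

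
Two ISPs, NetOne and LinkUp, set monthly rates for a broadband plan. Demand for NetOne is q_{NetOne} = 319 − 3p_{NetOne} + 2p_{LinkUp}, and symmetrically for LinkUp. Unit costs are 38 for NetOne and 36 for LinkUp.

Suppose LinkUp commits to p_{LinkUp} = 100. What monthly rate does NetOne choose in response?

NetOne's profit: π = (p_{NetOne} − 38)(319 − 3p_{NetOne} + 2p_{LinkUp}).
∂π/∂p_{NetOne} = 433 − 6p_{NetOne} + 2p_{LinkUp} = 0 ⇒ p_{NetOne} = 433/6 + (1/3)p_{LinkUp}.
At p_{LinkUp} = 100: p_{NetOne} = 433/6 + (1/3)·100 = 105.5.

105.5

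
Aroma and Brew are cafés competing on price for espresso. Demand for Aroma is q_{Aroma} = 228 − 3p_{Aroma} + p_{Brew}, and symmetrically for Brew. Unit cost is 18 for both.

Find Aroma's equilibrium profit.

Aroma's profit: π = (p_{Aroma} − 18)(228 − 3p_{Aroma} + p_{Brew}).
∂π/∂p_{Aroma} = 282 − 6p_{Aroma} + p_{Brew} = 0 ⇒ p_{Aroma} = 47 + (1/6)p_{Brew}.
By symmetry p_{Brew} = p_{Aroma}; substituting into the reaction function, (5/6)p_{Aroma} = 47 and p_{Aroma} = 56.4.
q_{Aroma} = 228 − 3·56.4 + 56.4 = 115.2.
Profit = (56.4 − 18)·115.2 = 4423.68.

4423.68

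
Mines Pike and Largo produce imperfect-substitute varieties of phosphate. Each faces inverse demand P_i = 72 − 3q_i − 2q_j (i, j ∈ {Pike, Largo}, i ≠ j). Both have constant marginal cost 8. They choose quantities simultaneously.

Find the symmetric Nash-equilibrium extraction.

8

Mine Pike's profit: π = q_{Pike}(72 − 3q_{Pike} − 2q_{Largo}) − 8q_{Pike}.
∂π/∂q_{Pike} = 64 − 6q_{Pike} − 2q_{Largo} = 0 ⇒ q_{Pike} = 32/3 − (1/3)q_{Largo}.
Setting q_{Pike} = q_{Largo} in the reaction function: q_{Pike} = 32/3 − (1/3)q_{Pike}, so q_{Pike} = (32/3) / (4/3) = 8.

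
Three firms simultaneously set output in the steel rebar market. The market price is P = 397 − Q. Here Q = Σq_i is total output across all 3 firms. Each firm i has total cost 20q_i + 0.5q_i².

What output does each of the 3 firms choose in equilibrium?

A representative firm's profit is π_i = q_i(397 − Q) − 20q_i − 0.5q_i², with Q = q_i + Σ_{j≠i} q_j.
First-order condition: 377 − 3q_i − Σ_{j≠i} q_j = 0.
In a symmetric equilibrium every firm chooses the same q, so Σ_{j≠i} q_j = 2q. The condition becomes 377 − 5q = 0, giving q = 377/5 = 75.4.

75.4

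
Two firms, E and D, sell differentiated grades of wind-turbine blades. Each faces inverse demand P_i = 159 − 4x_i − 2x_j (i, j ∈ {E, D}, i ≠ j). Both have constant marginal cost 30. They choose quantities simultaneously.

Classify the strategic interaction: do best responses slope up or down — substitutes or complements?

Firm E's profit: π = x_E(159 − 4x_E − 2x_D) − 30x_E.
∂π/∂x_E = 129 − 8x_E − 2x_D = 0 ⇒ x_E = 16.125 − 0.25x_D.
The best-response slope dx_E/dx_D = −0.25 < 0: the reaction function is downward-sloping, so the choices are strategic substitutes.

strategic substitutes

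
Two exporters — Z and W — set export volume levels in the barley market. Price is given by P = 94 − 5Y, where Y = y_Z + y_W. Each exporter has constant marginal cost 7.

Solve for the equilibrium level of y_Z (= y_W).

5.8

Exporter Z's profit: π = y_Z(94 − 5(y_Z + y_W)) − 7y_Z.
∂π/∂y_Z = 87 − 10y_Z − 5y_W = 0, so y_Z = 8.7 − 0.5y_W.
The game is symmetric, so in equilibrium y_W = y_Z: the reaction function gives 1.5y_Z = 8.7, hence y_Z = 5.8.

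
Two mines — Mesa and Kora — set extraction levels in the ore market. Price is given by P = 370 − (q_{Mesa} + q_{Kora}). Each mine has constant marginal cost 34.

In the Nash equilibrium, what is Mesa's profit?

12544

Mine Mesa's profit: π = q_{Mesa}(370 − (q_{Mesa} + q_{Kora})) − 34q_{Mesa}.
∂π/∂q_{Mesa} = 336 − 2q_{Mesa} − q_{Kora} = 0, so q_{Mesa} = 168 − 0.5q_{Kora}.
Setting q_{Mesa} = q_{Kora} in the reaction function: q_{Mesa} = 168 − 0.5q_{Mesa}, so q_{Mesa} = 168 / 1.5 = 112.
Price P = 370 − 224 = 146.
Mesa's profit: (146 − 34)·112 = 12544.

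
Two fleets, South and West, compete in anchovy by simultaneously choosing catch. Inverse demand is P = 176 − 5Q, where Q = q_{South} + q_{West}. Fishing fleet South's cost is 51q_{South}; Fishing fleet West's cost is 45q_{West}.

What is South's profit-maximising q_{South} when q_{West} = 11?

Fishing fleet South's profit: π = q_{South}(176 − 5(q_{South} + q_{West})) − 51q_{South}.
∂π/∂q_{South} = 125 − 10q_{South} − 5q_{West} = 0, so q_{South} = 12.5 − 0.5q_{West}.
At q_{West} = 11: q_{South} = 12.5 − 0.5·11 = 7.

7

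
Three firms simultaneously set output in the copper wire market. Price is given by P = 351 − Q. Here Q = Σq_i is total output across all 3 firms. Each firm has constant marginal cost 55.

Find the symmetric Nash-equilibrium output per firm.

74

A representative firm's profit is π_i = q_i(351 − Q) − 55q_i, with Q = q_i + Σ_{j≠i} q_j.
First-order condition: 296 − 2q_i − Σ_{j≠i} q_j = 0.
Imposing symmetry (q_j = q for all j) turns Σ_{j≠i} q_j into 2q, so 296 = 4q and q = 74.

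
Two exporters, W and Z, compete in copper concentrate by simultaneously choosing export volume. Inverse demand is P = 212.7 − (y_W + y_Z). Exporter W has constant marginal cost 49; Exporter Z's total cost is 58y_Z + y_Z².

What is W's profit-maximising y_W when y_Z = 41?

61.35

Exporter W's profit: π = y_W(212.7 − (y_W + y_Z)) − 49y_W.
∂π/∂y_W = 163.7 − 2y_W − y_Z = 0, so y_W = 81.85 − 0.5y_Z.
At y_Z = 41: y_W = 81.85 − 0.5·41 = 61.35.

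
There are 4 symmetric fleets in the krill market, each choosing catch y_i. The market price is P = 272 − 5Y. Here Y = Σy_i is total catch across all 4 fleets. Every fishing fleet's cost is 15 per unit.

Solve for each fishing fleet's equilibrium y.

A representative fishing fleet's profit is π_i = y_i(272 − 5Y) − 15y_i, with Y = y_i + Σ_{j≠i} y_j.
First-order condition: 257 − 10y_i − 5Σ_{j≠i} y_j = 0.
In a symmetric equilibrium every fishing fleet chooses the same y, so Σ_{j≠i} y_j = 3y. The condition becomes 257 − 25y = 0, giving y = 257/25 = 10.28.

10.28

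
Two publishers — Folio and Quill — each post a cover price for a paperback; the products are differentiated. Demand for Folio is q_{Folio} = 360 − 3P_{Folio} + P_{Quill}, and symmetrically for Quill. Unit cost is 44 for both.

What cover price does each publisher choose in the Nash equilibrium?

Folio's profit: π = (P_{Folio} − 44)(360 − 3P_{Folio} + P_{Quill}).
∂π/∂P_{Folio} = 492 − 6P_{Folio} + P_{Quill} = 0 ⇒ P_{Folio} = 82 + (1/6)P_{Quill}.
Setting P_{Folio} = P_{Quill} in the reaction function: P_{Folio} = 82 + (1/6)P_{Folio}, so P_{Folio} = 82 / (5/6) = 98.4.

98.4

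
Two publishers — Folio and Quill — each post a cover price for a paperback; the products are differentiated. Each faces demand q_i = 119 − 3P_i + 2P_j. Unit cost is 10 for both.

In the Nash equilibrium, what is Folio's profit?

2227.6875

Folio's profit: π = (P_{Folio} − 10)(119 − 3P_{Folio} + 2P_{Quill}).
∂π/∂P_{Folio} = 149 − 6P_{Folio} + 2P_{Quill} = 0 ⇒ P_{Folio} = 149/6 + (1/3)P_{Quill}.
Setting P_{Folio} = P_{Quill} in the reaction function: P_{Folio} = 149/6 + (1/3)P_{Folio}, so P_{Folio} = (149/6) / (2/3) = 37.25.
q_{Folio} = 119 − 3·37.25 + 2·37.25 = 81.75.
Profit = (37.25 − 10)·81.75 = 2227.6875.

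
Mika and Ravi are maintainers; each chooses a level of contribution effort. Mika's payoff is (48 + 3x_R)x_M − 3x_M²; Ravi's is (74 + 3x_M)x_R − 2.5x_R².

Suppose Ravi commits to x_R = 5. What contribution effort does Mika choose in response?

Expanding Mika's payoff: 48x_M + 3x_Rx_M − 3x_M².
∂π/∂x_M = 48 + 3x_R − 6x_M = 0, so x_M = 8 + 0.5x_R.
At x_R = 5: x_M = 8 + 0.5·5 = 10.5.

10.5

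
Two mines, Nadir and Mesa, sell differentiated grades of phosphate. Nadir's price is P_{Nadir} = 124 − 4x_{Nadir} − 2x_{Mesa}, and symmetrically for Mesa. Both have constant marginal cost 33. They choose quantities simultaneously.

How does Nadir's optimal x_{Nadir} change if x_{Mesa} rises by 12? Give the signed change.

Mine Nadir's profit: π = x_{Nadir}(124 − 4x_{Nadir} − 2x_{Mesa}) − 33x_{Nadir}.
∂π/∂x_{Nadir} = 91 − 8x_{Nadir} − 2x_{Mesa} = 0 ⇒ x_{Nadir} = 11.375 − 0.25x_{Mesa}.
The reaction-function slope is −0.25, so a 12-unit rise in x_{Mesa} moves x_{Nadir} by −0.25 × 12 = −3. Nadir's best response falls — the actions are strategic substitutes.

-3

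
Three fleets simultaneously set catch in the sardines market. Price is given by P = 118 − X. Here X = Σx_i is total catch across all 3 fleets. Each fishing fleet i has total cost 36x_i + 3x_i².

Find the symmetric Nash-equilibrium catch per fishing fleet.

8.2

A representative fishing fleet's profit is π_i = x_i(118 − X) − 36x_i − 3x_i², with X = x_i + Σ_{j≠i} x_j.
First-order condition: 82 − 8x_i − Σ_{j≠i} x_j = 0.
With identical fishing fleets, set every x_j = x: then 82 − 8x − 2x = 0, i.e. x = 82/10 = 8.2.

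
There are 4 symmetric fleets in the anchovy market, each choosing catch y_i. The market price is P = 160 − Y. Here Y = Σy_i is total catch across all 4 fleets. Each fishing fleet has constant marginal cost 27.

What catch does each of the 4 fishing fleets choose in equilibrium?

A representative fishing fleet's profit is π_i = y_i(160 − Y) − 27y_i, with Y = y_i + Σ_{j≠i} y_j.
First-order condition: 133 − 2y_i − Σ_{j≠i} y_j = 0.
In a symmetric equilibrium every fishing fleet chooses the same y, so Σ_{j≠i} y_j = 3y. The condition becomes 133 − 5y = 0, giving y = 133/5 = 26.6.

26.6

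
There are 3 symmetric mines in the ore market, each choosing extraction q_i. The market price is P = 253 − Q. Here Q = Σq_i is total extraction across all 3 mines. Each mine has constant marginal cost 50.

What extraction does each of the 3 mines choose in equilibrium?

A representative mine's profit is π_i = q_i(253 − Q) − 50q_i, with Q = q_i + Σ_{j≠i} q_j.
First-order condition: 203 − 2q_i − Σ_{j≠i} q_j = 0.
With identical mines, set every q_j = q: then 203 − 2q − 2q = 0, i.e. q = 203/4 = 50.75.

50.75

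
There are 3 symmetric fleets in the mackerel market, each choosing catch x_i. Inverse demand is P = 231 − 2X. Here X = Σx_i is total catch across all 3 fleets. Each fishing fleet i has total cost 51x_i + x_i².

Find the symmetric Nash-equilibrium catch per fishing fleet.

A representative fishing fleet's profit is π_i = x_i(231 − 2X) − 51x_i − x_i², with X = x_i + Σ_{j≠i} x_j.
First-order condition: 180 − 6x_i − 2Σ_{j≠i} x_j = 0.
With identical fishing fleets, set every x_j = x: then 180 − 6x − 4x = 0, i.e. x = 180/10 = 18.

18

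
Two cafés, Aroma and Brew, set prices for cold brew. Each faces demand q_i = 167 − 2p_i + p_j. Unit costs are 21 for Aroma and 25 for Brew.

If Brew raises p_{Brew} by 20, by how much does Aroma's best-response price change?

Aroma's profit: π = (p_{Aroma} − 21)(167 − 2p_{Aroma} + p_{Brew}).
∂π/∂p_{Aroma} = 209 − 4p_{Aroma} + p_{Brew} = 0 ⇒ p_{Aroma} = 52.25 + 0.25p_{Brew}.
The reaction-function slope is 0.25, so a 20-unit rise in p_{Brew} moves p_{Aroma} by 0.25 × 20 = 5. Aroma's best response rises — the actions are strategic complements.

5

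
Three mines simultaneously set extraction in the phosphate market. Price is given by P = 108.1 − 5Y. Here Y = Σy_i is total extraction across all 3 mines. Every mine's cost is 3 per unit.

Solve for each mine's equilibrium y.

5.255

A representative mine's profit is π_i = y_i(108.1 − 5Y) − 3y_i, with Y = y_i + Σ_{j≠i} y_j.
First-order condition: 105.1 − 10y_i − 5Σ_{j≠i} y_j = 0.
In a symmetric equilibrium every mine chooses the same y, so Σ_{j≠i} y_j = 2y. The condition becomes 105.1 − 20y = 0, giving y = 105.1/20 = 5.255.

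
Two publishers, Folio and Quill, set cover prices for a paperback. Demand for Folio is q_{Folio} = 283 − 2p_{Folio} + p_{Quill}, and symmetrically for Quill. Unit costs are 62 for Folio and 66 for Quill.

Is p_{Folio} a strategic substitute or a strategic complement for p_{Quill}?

Folio's profit: π = (p_{Folio} − 62)(283 − 2p_{Folio} + p_{Quill}).
∂π/∂p_{Folio} = 407 − 4p_{Folio} + p_{Quill} = 0 ⇒ p_{Folio} = 101.75 + 0.25p_{Quill}.
The best-response slope dp_{Folio}/dp_{Quill} = 0.25 > 0: the reaction function is upward-sloping, so the choices are strategic complements.

strategic complements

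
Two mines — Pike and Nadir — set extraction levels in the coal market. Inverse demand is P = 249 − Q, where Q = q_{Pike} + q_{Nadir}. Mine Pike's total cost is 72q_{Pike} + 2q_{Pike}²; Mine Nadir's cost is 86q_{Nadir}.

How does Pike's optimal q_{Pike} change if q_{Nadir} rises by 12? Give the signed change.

-2

Mine Pike's profit: π = q_{Pike}(249 − (q_{Pike} + q_{Nadir})) − 72q_{Pike} − 2q_{Pike}².
∂π/∂q_{Pike} = 177 − 6q_{Pike} − q_{Nadir} = 0, so q_{Pike} = 29.5 − (1/6)q_{Nadir}.
The reaction-function slope is −1/6, so a 12-unit rise in q_{Nadir} moves q_{Pike} by −1/6 × 12 = −2. Pike's best response falls — the actions are strategic substitutes.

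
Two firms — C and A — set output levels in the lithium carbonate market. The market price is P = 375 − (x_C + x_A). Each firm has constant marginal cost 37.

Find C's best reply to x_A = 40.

149

Firm C's profit: π = x_C(375 − (x_C + x_A)) − 37x_C.
∂π/∂x_C = 338 − 2x_C − x_A = 0, so x_C = 169 − 0.5x_A.
At x_A = 40: x_C = 169 − 0.5·40 = 149.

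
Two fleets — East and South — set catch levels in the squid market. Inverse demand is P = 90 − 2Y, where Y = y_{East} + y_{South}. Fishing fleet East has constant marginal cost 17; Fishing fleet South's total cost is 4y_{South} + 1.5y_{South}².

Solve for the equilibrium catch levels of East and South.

Fishing fleet East's profit: π = y_{East}(90 − 2(y_{East} + y_{South})) − 17y_{East}.
∂π/∂y_{East} = 73 − 4y_{East} − 2y_{South} = 0, so y_{East} = 18.25 − 0.5y_{South}.
For South: ∂π/∂y_{South} = 86 − 7y_{South} − 2y_{East} = 0 ⇒ y_{South} = 86/7 − (2/7)y_{East}.
Substituting the second reaction function into the first: y_{East} = 18.25 − 0.5(86/7 − (2/7)y_{East}), which gives (6/7)y_{East} = 339/28 ⇒ y_{East} = 14.125.
Then y_{South} = 86/7 − (2/7)·14.125 = 8.25.

14.125, 8.25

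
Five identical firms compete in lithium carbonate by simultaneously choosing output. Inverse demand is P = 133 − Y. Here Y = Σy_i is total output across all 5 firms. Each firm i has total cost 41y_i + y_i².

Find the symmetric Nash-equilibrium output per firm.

11.5

A representative firm's profit is π_i = y_i(133 − Y) − 41y_i − y_i², with Y = y_i + Σ_{j≠i} y_j.
First-order condition: 92 − 4y_i − Σ_{j≠i} y_j = 0.
With identical firms, set every y_j = y: then 92 − 4y − 4y = 0, i.e. y = 92/8 = 11.5.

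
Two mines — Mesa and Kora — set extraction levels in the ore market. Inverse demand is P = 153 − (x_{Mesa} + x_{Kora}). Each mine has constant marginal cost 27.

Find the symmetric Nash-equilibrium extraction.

Mine Mesa's profit: π = x_{Mesa}(153 − (x_{Mesa} + x_{Kora})) − 27x_{Mesa}.
∂π/∂x_{Mesa} = 126 − 2x_{Mesa} − x_{Kora} = 0, so x_{Mesa} = 63 − 0.5x_{Kora}.
Setting x_{Mesa} = x_{Kora} in the reaction function: x_{Mesa} = 63 − 0.5x_{Mesa}, so x_{Mesa} = 63 / 1.5 = 42.

42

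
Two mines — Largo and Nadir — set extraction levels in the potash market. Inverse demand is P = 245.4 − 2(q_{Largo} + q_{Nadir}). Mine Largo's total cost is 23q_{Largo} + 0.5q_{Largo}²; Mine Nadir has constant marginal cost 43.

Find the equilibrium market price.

Mine Largo's profit: π = q_{Largo}(245.4 − 2(q_{Largo} + q_{Nadir})) − 23q_{Largo} − 0.5q_{Largo}².
∂π/∂q_{Largo} = 222.4 − 5q_{Largo} − 2q_{Nadir} = 0, so q_{Largo} = 44.48 − 0.4q_{Nadir}.
For Nadir: ∂π/∂q_{Nadir} = 202.4 − 4q_{Nadir} − 2q_{Largo} = 0 ⇒ q_{Nadir} = 50.6 − 0.5q_{Largo}.
Plugging q_{Nadir} into Largo's best response: q_{Largo} = 44.48 − 0.4(50.6 − 0.5q_{Largo}) ⇒ 0.8q_{Largo} = 24.24, so q_{Largo} = 30.3.
Then q_{Nadir} = 50.6 − 0.5·30.3 = 35.45.
Equilibrium price: P = 245.4 − 2·65.75 = 113.9.

113.9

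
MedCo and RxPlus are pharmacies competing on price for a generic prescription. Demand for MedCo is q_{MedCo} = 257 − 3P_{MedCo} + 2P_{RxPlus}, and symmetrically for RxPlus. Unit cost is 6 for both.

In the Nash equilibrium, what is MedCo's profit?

11812.6875

MedCo's profit: π = (P_{MedCo} − 6)(257 − 3P_{MedCo} + 2P_{RxPlus}).
∂π/∂P_{MedCo} = 275 − 6P_{MedCo} + 2P_{RxPlus} = 0 ⇒ P_{MedCo} = 275/6 + (1/3)P_{RxPlus}.
The game is symmetric, so in equilibrium P_{RxPlus} = P_{MedCo}: the reaction function gives (2/3)P_{MedCo} = 275/6, hence P_{MedCo} = 68.75.
q_{MedCo} = 257 − 3·68.75 + 2·68.75 = 188.25.
Profit = (68.75 − 6)·188.25 = 11812.6875.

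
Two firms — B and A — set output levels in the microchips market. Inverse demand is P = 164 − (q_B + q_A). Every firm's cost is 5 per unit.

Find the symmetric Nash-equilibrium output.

Firm B's profit: π = q_B(164 − (q_B + q_A)) − 5q_B.
∂π/∂q_B = 159 − 2q_B − q_A = 0, so q_B = 79.5 − 0.5q_A.
Setting q_B = q_A in the reaction function: q_B = 79.5 − 0.5q_B, so q_B = 79.5 / 1.5 = 53.

53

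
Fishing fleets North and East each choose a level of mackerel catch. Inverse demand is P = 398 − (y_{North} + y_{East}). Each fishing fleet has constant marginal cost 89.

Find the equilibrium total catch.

Fishing fleet North's profit: π = y_{North}(398 − (y_{North} + y_{East})) − 89y_{North}.
∂π/∂y_{North} = 309 − 2y_{North} − y_{East} = 0, so y_{North} = 154.5 − 0.5y_{East}.
By symmetry y_{East} = y_{North}; substituting into the reaction function, 1.5y_{North} = 154.5 and y_{North} = 103.
Total catch: 103 + 103 = 206.

206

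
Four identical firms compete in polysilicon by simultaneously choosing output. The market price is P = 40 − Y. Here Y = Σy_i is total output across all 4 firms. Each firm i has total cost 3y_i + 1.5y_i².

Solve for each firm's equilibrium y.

4.625

A representative firm's profit is π_i = y_i(40 − Y) − 3y_i − 1.5y_i², with Y = y_i + Σ_{j≠i} y_j.
First-order condition: 37 − 5y_i − Σ_{j≠i} y_j = 0.
In a symmetric equilibrium every firm chooses the same y, so Σ_{j≠i} y_j = 3y. The condition becomes 37 − 8y = 0, giving y = 37/8 = 4.625.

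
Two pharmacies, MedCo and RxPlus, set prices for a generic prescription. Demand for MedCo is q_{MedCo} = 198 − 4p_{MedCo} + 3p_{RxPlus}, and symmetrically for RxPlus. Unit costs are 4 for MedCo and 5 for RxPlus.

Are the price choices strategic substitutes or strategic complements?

MedCo's profit: π = (p_{MedCo} − 4)(198 − 4p_{MedCo} + 3p_{RxPlus}).
∂π/∂p_{MedCo} = 214 − 8p_{MedCo} + 3p_{RxPlus} = 0 ⇒ p_{MedCo} = 26.75 + 0.375p_{RxPlus}.
The best-response slope dp_{MedCo}/dp_{RxPlus} = 0.375 > 0: the reaction function is upward-sloping, so the choices are strategic complements.

strategic complements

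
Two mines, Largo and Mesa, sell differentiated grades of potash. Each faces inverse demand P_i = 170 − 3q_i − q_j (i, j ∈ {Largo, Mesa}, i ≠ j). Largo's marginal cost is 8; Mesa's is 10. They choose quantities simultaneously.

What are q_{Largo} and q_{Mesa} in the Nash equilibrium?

Mine Largo's profit: π = q_{Largo}(170 − 3q_{Largo} − q_{Mesa}) − 8q_{Largo}.
∂π/∂q_{Largo} = 162 − 6q_{Largo} − q_{Mesa} = 0 ⇒ q_{Largo} = 27 − (1/6)q_{Mesa}.
Similarly q_{Mesa} = 80/3 − (1/6)q_{Largo}.
Substituting the second reaction function into the first: q_{Largo} = 27 − (1/6)(80/3 − (1/6)q_{Largo}), which gives (35/36)q_{Largo} = 203/9 ⇒ q_{Largo} = 23.2.
Then q_{Mesa} = 80/3 − (1/6)·23.2 = 22.8.

23.2, 22.8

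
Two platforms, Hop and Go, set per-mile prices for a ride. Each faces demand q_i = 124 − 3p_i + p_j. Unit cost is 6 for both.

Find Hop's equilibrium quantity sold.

Hop's profit: π = (p_{Hop} − 6)(124 − 3p_{Hop} + p_{Go}).
∂π/∂p_{Hop} = 142 − 6p_{Hop} + p_{Go} = 0 ⇒ p_{Hop} = 71/3 + (1/6)p_{Go}.
Setting p_{Hop} = p_{Go} in the reaction function: p_{Hop} = 71/3 + (1/6)p_{Hop}, so p_{Hop} = (71/3) / (5/6) = 28.4.
q_{Hop} = 124 − 3·28.4 + 28.4 = 67.2.

67.2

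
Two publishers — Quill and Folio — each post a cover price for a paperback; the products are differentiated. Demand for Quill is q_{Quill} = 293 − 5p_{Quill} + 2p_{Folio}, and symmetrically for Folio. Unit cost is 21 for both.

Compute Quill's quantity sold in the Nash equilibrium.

143.75

Quill's profit: π = (p_{Quill} − 21)(293 − 5p_{Quill} + 2p_{Folio}).
∂π/∂p_{Quill} = 398 − 10p_{Quill} + 2p_{Folio} = 0 ⇒ p_{Quill} = 39.8 + 0.2p_{Folio}.
By symmetry p_{Folio} = p_{Quill}; substituting into the reaction function, 0.8p_{Quill} = 39.8 and p_{Quill} = 49.75.
q_{Quill} = 293 − 5·49.75 + 2·49.75 = 143.75.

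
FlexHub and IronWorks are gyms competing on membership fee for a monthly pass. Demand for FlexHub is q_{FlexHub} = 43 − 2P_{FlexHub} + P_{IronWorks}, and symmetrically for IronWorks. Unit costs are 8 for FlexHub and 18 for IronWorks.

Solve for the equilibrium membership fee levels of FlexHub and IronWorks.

FlexHub's profit: π = (P_{FlexHub} − 8)(43 − 2P_{FlexHub} + P_{IronWorks}).
∂π/∂P_{FlexHub} = 59 − 4P_{FlexHub} + P_{IronWorks} = 0 ⇒ P_{FlexHub} = 14.75 + 0.25P_{IronWorks}.
Similarly P_{IronWorks} = 19.75 + 0.25P_{FlexHub}.
Plugging P_{IronWorks} into FlexHub's best response: P_{FlexHub} = 14.75 + 0.25(19.75 + 0.25P_{FlexHub}) ⇒ 0.9375P_{FlexHub} = 19.6875, so P_{FlexHub} = 21.
Then P_{IronWorks} = 19.75 + 0.25·21 = 25.

21, 25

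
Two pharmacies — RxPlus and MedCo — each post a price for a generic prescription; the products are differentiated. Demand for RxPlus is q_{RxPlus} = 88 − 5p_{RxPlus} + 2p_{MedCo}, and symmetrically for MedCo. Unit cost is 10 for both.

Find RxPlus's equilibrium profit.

262.8125

RxPlus's profit: π = (p_{RxPlus} − 10)(88 − 5p_{RxPlus} + 2p_{MedCo}).
∂π/∂p_{RxPlus} = 138 − 10p_{RxPlus} + 2p_{MedCo} = 0 ⇒ p_{RxPlus} = 13.8 + 0.2p_{MedCo}.
The game is symmetric, so in equilibrium p_{MedCo} = p_{RxPlus}: the reaction function gives 0.8p_{RxPlus} = 13.8, hence p_{RxPlus} = 17.25.
q_{RxPlus} = 88 − 5·17.25 + 2·17.25 = 36.25.
Profit = (17.25 − 10)·36.25 = 262.8125.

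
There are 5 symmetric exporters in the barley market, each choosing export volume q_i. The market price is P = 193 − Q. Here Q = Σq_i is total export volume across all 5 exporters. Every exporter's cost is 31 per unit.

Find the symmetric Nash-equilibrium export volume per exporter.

A representative exporter's profit is π_i = q_i(193 − Q) − 31q_i, with Q = q_i + Σ_{j≠i} q_j.
First-order condition: 162 − 2q_i − Σ_{j≠i} q_j = 0.
Imposing symmetry (q_j = q for all j) turns Σ_{j≠i} q_j into 4q, so 162 = 6q and q = 27.

27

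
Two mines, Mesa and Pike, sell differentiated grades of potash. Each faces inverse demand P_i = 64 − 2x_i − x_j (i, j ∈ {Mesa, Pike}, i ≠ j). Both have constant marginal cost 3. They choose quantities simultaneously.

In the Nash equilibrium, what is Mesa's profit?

297.68

Mine Mesa's profit: π = x_{Mesa}(64 − 2x_{Mesa} − x_{Pike}) − 3x_{Mesa}.
∂π/∂x_{Mesa} = 61 − 4x_{Mesa} − x_{Pike} = 0 ⇒ x_{Mesa} = 15.25 − 0.25x_{Pike}.
The game is symmetric, so in equilibrium x_{Pike} = x_{Mesa}: the reaction function gives 1.25x_{Mesa} = 15.25, hence x_{Mesa} = 12.2.
P_{Mesa} = 64 − 2·12.2 − 12.2 = 27.4.
Profit = (27.4 − 3)·12.2 = 297.68.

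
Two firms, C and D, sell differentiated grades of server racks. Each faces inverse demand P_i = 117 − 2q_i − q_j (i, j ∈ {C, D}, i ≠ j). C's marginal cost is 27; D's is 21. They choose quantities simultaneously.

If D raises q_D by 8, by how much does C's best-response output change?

Firm C's profit: π = q_C(117 − 2q_C − q_D) − 27q_C.
∂π/∂q_C = 90 − 4q_C − q_D = 0 ⇒ q_C = 22.5 − 0.25q_D.
The reaction-function slope is −0.25, so an 8-unit rise in q_D moves q_C by −0.25 × 8 = −2. C's best response falls — the actions are strategic substitutes.

-2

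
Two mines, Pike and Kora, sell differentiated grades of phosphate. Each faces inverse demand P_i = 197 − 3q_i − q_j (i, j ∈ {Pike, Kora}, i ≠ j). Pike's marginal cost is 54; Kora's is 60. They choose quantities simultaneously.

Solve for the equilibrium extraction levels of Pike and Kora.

Mine Pike's profit: π = q_{Pike}(197 − 3q_{Pike} − q_{Kora}) − 54q_{Pike}.
∂π/∂q_{Pike} = 143 − 6q_{Pike} − q_{Kora} = 0 ⇒ q_{Pike} = 143/6 − (1/6)q_{Kora}.
Similarly q_{Kora} = 137/6 − (1/6)q_{Pike}.
Plugging q_{Kora} into Pike's best response: q_{Pike} = 143/6 − (1/6)(137/6 − (1/6)q_{Pike}) ⇒ (35/36)q_{Pike} = 721/36, so q_{Pike} = 20.6.
Then q_{Kora} = 137/6 − (1/6)·20.6 = 19.4.

20.6, 19.4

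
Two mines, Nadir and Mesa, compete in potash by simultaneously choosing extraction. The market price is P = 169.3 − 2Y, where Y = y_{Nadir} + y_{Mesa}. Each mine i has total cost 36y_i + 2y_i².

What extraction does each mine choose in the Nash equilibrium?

13.33

Mine Nadir's profit: π = y_{Nadir}(169.3 − 2(y_{Nadir} + y_{Mesa})) − 36y_{Nadir} − 2y_{Nadir}².
∂π/∂y_{Nadir} = 133.3 − 8y_{Nadir} − 2y_{Mesa} = 0, so y_{Nadir} = 16.6625 − 0.25y_{Mesa}.
Setting y_{Nadir} = y_{Mesa} in the reaction function: y_{Nadir} = 16.6625 − 0.25y_{Nadir}, so y_{Nadir} = 16.6625 / 1.25 = 13.33.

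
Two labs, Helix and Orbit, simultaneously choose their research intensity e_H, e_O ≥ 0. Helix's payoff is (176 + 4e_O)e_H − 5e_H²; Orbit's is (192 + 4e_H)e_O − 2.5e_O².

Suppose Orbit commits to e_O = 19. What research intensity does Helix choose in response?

Expanding Helix's payoff: 176e_H + 4e_Oe_H − 5e_H².
∂π/∂e_H = 176 + 4e_O − 10e_H = 0, so e_H = 17.6 + 0.4e_O.
At e_O = 19: e_H = 17.6 + 0.4·19 = 25.2.

25.2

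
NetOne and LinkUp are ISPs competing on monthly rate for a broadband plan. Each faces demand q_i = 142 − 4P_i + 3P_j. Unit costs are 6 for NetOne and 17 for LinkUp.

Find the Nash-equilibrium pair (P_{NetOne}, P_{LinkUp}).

35.6, 39.6

NetOne's profit: π = (P_{NetOne} − 6)(142 − 4P_{NetOne} + 3P_{LinkUp}).
∂π/∂P_{NetOne} = 166 − 8P_{NetOne} + 3P_{LinkUp} = 0 ⇒ P_{NetOne} = 20.75 + 0.375P_{LinkUp}.
Similarly P_{LinkUp} = 26.25 + 0.375P_{NetOne}.
Substituting the second reaction function into the first: P_{NetOne} = 20.75 + 0.375(26.25 + 0.375P_{NetOne}), which gives (55/64)P_{NetOne} = 979/32 ⇒ P_{NetOne} = 35.6.
Then P_{LinkUp} = 26.25 + 0.375·35.6 = 39.6.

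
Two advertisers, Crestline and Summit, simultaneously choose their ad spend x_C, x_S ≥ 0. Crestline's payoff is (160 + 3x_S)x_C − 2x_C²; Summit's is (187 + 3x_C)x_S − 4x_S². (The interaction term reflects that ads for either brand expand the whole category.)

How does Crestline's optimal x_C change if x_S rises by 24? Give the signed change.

18

Expanding Crestline's payoff: 160x_C + 3x_Sx_C − 2x_C².
∂π/∂x_C = 160 + 3x_S − 4x_C = 0, so x_C = 40 + 0.75x_S.
The reaction-function slope is 0.75, so a 24-unit rise in x_S moves x_C by 0.75 × 24 = 18. Crestline's best response rises — the actions are strategic complements.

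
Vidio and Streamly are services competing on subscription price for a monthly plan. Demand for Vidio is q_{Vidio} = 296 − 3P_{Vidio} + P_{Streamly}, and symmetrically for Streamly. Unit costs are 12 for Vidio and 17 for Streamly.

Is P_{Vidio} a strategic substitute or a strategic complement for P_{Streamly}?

Vidio's profit: π = (P_{Vidio} − 12)(296 − 3P_{Vidio} + P_{Streamly}).
∂π/∂P_{Vidio} = 332 − 6P_{Vidio} + P_{Streamly} = 0 ⇒ P_{Vidio} = 166/3 + (1/6)P_{Streamly}.
The best-response slope dP_{Vidio}/dP_{Streamly} = 1/6 > 0: the reaction function is upward-sloping, so the choices are strategic complements.

strategic complements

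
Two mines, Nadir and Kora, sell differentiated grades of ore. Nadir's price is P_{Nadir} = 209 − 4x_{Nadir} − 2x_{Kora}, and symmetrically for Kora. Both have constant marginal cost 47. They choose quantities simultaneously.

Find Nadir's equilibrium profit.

Mine Nadir's profit: π = x_{Nadir}(209 − 4x_{Nadir} − 2x_{Kora}) − 47x_{Nadir}.
∂π/∂x_{Nadir} = 162 − 8x_{Nadir} − 2x_{Kora} = 0 ⇒ x_{Nadir} = 20.25 − 0.25x_{Kora}.
By symmetry x_{Kora} = x_{Nadir}; substituting into the reaction function, 1.25x_{Nadir} = 20.25 and x_{Nadir} = 16.2.
P_{Nadir} = 209 − 4·16.2 − 2·16.2 = 111.8.
Profit = (111.8 − 47)·16.2 = 1049.76.

1049.76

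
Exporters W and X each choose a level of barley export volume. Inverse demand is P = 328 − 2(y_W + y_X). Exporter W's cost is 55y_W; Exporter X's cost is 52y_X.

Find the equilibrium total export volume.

91.5

Exporter W's profit: π = y_W(328 − 2(y_W + y_X)) − 55y_W.
∂π/∂y_W = 273 − 4y_W − 2y_X = 0, so y_W = 68.25 − 0.5y_X.
By the same steps for X: y_X = 69 − 0.5y_W.
Solving the two reaction functions simultaneously: (1 − (−0.5)(−0.5))y_W = 68.25 − 0.5·69, so 0.75y_W = 33.75 and y_W = 45.
Then y_X = 69 − 0.5·45 = 46.5.
Total export volume: 45 + 46.5 = 91.5.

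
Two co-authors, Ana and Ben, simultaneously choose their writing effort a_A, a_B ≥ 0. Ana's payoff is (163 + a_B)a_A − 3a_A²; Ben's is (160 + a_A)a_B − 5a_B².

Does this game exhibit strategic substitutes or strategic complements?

Expanding Ana's payoff: 163a_A + a_Ba_A − 3a_A².
∂π/∂a_A = 163 + a_B − 6a_A = 0, so a_A = 163/6 + (1/6)a_B.
The best-response slope da_A/da_B = 1/6 > 0: the reaction function is upward-sloping, so the choices are strategic complements.

strategic complements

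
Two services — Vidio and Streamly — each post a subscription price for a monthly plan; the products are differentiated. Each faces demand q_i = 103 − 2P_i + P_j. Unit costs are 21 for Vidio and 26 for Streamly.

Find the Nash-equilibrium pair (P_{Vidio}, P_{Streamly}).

49, 51

Vidio's profit: π = (P_{Vidio} − 21)(103 − 2P_{Vidio} + P_{Streamly}).
∂π/∂P_{Vidio} = 145 − 4P_{Vidio} + P_{Streamly} = 0 ⇒ P_{Vidio} = 36.25 + 0.25P_{Streamly}.
Similarly P_{Streamly} = 38.75 + 0.25P_{Vidio}.
Plugging P_{Streamly} into Vidio's best response: P_{Vidio} = 36.25 + 0.25(38.75 + 0.25P_{Vidio}) ⇒ 0.9375P_{Vidio} = 45.9375, so P_{Vidio} = 49.
Then P_{Streamly} = 38.75 + 0.25·49 = 51.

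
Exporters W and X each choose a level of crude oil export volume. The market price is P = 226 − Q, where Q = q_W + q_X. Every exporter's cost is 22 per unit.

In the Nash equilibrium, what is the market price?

Exporter W's profit: π = q_W(226 − (q_W + q_X)) − 22q_W.
∂π/∂q_W = 204 − 2q_W − q_X = 0, so q_W = 102 − 0.5q_X.
The game is symmetric, so in equilibrium q_X = q_W: the reaction function gives 1.5q_W = 102, hence q_W = 68.
Equilibrium price: P = 226 − 136 = 90.

90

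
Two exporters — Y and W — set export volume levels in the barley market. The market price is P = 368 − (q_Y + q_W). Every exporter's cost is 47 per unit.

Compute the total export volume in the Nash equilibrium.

Exporter Y's profit: π = q_Y(368 − (q_Y + q_W)) − 47q_Y.
∂π/∂q_Y = 321 − 2q_Y − q_W = 0, so q_Y = 160.5 − 0.5q_W.
By symmetry q_W = q_Y; substituting into the reaction function, 1.5q_Y = 160.5 and q_Y = 107.
Total export volume: 107 + 107 = 214.

214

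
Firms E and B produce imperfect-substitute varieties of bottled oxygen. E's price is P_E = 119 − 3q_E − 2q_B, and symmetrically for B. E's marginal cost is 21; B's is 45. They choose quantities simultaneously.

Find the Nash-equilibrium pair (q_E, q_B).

Firm E's profit: π = q_E(119 − 3q_E − 2q_B) − 21q_E.
∂π/∂q_E = 98 − 6q_E − 2q_B = 0 ⇒ q_E = 49/3 − (1/3)q_B.
Similarly q_B = 37/3 − (1/3)q_E.
Plugging q_B into E's best response: q_E = 49/3 − (1/3)(37/3 − (1/3)q_E) ⇒ (8/9)q_E = 110/9, so q_E = 13.75.
Then q_B = 37/3 − (1/3)·13.75 = 7.75.

13.75, 7.75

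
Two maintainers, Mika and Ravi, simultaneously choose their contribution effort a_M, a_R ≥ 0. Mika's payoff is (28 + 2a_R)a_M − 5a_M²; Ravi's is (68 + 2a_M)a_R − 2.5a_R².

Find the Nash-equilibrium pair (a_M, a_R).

Expanding Mika's payoff: 28a_M + 2a_Ra_M − 5a_M².
∂π/∂a_M = 28 + 2a_R − 10a_M = 0, so a_M = 2.8 + 0.2a_R.
Likewise for Ravi: a_R = 13.6 + 0.4a_M.
Substituting the second reaction function into the first: a_M = 2.8 + 0.2(13.6 + 0.4a_M), which gives 0.92a_M = 5.52 ⇒ a_M = 6.
Then a_R = 13.6 + 0.4·6 = 16.

6, 16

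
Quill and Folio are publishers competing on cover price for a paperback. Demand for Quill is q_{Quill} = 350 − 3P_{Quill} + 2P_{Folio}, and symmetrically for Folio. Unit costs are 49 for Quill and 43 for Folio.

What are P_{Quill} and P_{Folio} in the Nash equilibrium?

Quill's profit: π = (P_{Quill} − 49)(350 − 3P_{Quill} + 2P_{Folio}).
∂π/∂P_{Quill} = 497 − 6P_{Quill} + 2P_{Folio} = 0 ⇒ P_{Quill} = 497/6 + (1/3)P_{Folio}.
Similarly P_{Folio} = 479/6 + (1/3)P_{Quill}.
Substituting the second reaction function into the first: P_{Quill} = 497/6 + (1/3)(479/6 + (1/3)P_{Quill}), which gives (8/9)P_{Quill} = 985/9 ⇒ P_{Quill} = 123.125.
Then P_{Folio} = 479/6 + (1/3)·123.125 = 120.875.

123.125, 120.875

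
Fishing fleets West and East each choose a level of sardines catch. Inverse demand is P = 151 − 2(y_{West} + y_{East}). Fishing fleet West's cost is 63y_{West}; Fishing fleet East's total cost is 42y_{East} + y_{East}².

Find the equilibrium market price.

94

Fishing fleet West's profit: π = y_{West}(151 − 2(y_{West} + y_{East})) − 63y_{West}.
∂π/∂y_{West} = 88 − 4y_{West} − 2y_{East} = 0, so y_{West} = 22 − 0.5y_{East}.
For East: ∂π/∂y_{East} = 109 − 6y_{East} − 2y_{West} = 0 ⇒ y_{East} = 109/6 − (1/3)y_{West}.
Substituting the second reaction function into the first: y_{West} = 22 − 0.5(109/6 − (1/3)y_{West}), which gives (5/6)y_{West} = 155/12 ⇒ y_{West} = 15.5.
Then y_{East} = 109/6 − (1/3)·15.5 = 13.
Equilibrium price: P = 151 − 2·28.5 = 94.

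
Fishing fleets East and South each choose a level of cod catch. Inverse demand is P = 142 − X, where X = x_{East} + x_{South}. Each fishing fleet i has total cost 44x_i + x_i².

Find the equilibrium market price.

Fishing fleet East's profit: π = x_{East}(142 − (x_{East} + x_{South})) − 44x_{East} − x_{East}².
∂π/∂x_{East} = 98 − 4x_{East} − x_{South} = 0, so x_{East} = 24.5 − 0.25x_{South}.
By symmetry x_{South} = x_{East}; substituting into the reaction function, 1.25x_{East} = 24.5 and x_{East} = 19.6.
Equilibrium price: P = 142 − 39.2 = 102.8.

102.8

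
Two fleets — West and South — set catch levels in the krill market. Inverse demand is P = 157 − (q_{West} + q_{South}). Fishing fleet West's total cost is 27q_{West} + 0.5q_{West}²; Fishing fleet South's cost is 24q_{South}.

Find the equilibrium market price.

Fishing fleet West's profit: π = q_{West}(157 − (q_{West} + q_{South})) − 27q_{West} − 0.5q_{West}².
∂π/∂q_{West} = 130 − 3q_{West} − q_{South} = 0, so q_{West} = 130/3 − (1/3)q_{South}.
For South: ∂π/∂q_{South} = 133 − 2q_{South} − q_{West} = 0 ⇒ q_{South} = 66.5 − 0.5q_{West}.
Substituting the second reaction function into the first: q_{West} = 130/3 − (1/3)(66.5 − 0.5q_{West}), which gives (5/6)q_{West} = 127/6 ⇒ q_{West} = 25.4.
Then q_{South} = 66.5 − 0.5·25.4 = 53.8.
Equilibrium price: P = 157 − 79.2 = 77.8.

77.8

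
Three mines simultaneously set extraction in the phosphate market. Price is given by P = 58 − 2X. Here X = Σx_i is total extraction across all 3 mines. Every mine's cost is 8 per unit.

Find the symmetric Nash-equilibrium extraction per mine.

6.25

A representative mine's profit is π_i = x_i(58 − 2X) − 8x_i, with X = x_i + Σ_{j≠i} x_j.
First-order condition: 50 − 4x_i − 2Σ_{j≠i} x_j = 0.
In a symmetric equilibrium every mine chooses the same x, so Σ_{j≠i} x_j = 2x. The condition becomes 50 − 8x = 0, giving x = 50/8 = 6.25.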